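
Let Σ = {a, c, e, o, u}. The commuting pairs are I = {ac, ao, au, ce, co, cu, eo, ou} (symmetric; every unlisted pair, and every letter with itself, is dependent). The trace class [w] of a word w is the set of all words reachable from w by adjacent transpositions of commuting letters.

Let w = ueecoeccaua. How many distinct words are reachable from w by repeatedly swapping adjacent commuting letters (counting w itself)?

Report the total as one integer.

0(u) covers ∅
1(e) covers 0:u
2(e) covers 1:e
3(c) covers ∅
4(o) covers ∅
5(e) covers 2:e
6(c) covers 3:c
7(c) covers 6:c
8(a) covers 5:e
9(u) covers 5:e
10(a) covers 8:a
floor of heap: 0:u, 3:c, 4:o
completions by unplaced set U, small U first (add the entries for U minus each lowest piece of U):
  |U|=1: {4}:1  {7}:1  {9}:1  {10}:1
  |U|=2: {4,7}:2  {4,9}:2  {4,10}:2  {6,7}:1  {7,9}:2  {7,10}:2  {8,10}:1  {9,10}:2
  |U|=3: {3,6,7}:1  {4,6,7}:3  {4,7,9}:6  {4,7,10}:6  {4,8,10}:3  {4,9,10}:6  {6,7,9}:3  {6,7,10}:3  {7,8,10}:3  {7,9,10}:6  {8,9,10}:3
  |U|=4: {3,4,6,7}:4  {3,6,7,9}:4  {3,6,7,10}:4  {4,6,7,9}:12  {4,6,7,10}:12  {4,7,8,10}:12  {4,7,9,10}:24  {4,8,9,10}:12  {5,8,9,10}:3  {6,7,8,10}:6  {6,7,9,10}:12  {7,8,9,10}:12
  |U|=5: {2,5,8,9,10}:3  {3,4,6,7,9}:20  {3,4,6,7,10}:20  {3,6,7,8,10}:10  {3,6,7,9,10}:20  {4,5,8,9,10}:15  {4,6,7,8,10}:30  {4,6,7,9,10}:60  {4,7,8,9,10}:60  {5,7,8,9,10}:15  {6,7,8,9,10}:30
  |U|=6: {1,2,5,8,9,10}:3  {2,4,5,8,9,10}:18  {2,5,7,8,9,10}:18  {3,4,6,7,8,10}:60  {3,4,6,7,9,10}:120  {3,6,7,8,9,10}:60  {4,5,7,8,9,10}:90  {4,6,7,8,9,10}:180  {5,6,7,8,9,10}:45
  |U|=7: {0,1,2,5,8,9,10}:3  {1,2,4,5,8,9,10}:21  {1,2,5,7,8,9,10}:21  {2,4,5,7,8,9,10}:126  {2,5,6,7,8,9,10}:63  {3,4,6,7,8,9,10}:420  {3,5,6,7,8,9,10}:105  {4,5,6,7,8,9,10}:315
  |U|=8: {0,1,2,4,5,8,9,10}:24  {0,1,2,5,7,8,9,10}:24  {1,2,4,5,7,8,9,10}:168  {1,2,5,6,7,8,9,10}:84  {2,3,5,6,7,8,9,10}:168  {2,4,5,6,7,8,9,10}:504  {3,4,5,6,7,8,9,10}:840
  |U|=9: {0,1,2,4,5,7,8,9,10}:216  {0,1,2,5,6,7,8,9,10}:108  {1,2,3,5,6,7,8,9,10}:252  {1,2,4,5,6,7,8,9,10}:756  {2,3,4,5,6,7,8,9,10}:1512
  start at 0(u): 2520
  start at 3(c): 1080
  start at 4(o): 360
sum over floor = 3960

3960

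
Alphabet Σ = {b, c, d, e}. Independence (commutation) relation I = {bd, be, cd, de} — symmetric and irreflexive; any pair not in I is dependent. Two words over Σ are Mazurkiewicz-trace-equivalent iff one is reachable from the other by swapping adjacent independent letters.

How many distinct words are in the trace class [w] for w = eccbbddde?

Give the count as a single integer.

252

0(e) covers ∅
1(c) covers 0:e
2(c) covers 1:c
3(b) covers 2:c
4(b) covers 3:b
5(d) covers ∅
6(d) covers 5:d
7(d) covers 6:d
8(e) covers 2:c
floor of heap: 0:e, 5:d
completions by unplaced set U, small U first (add the entries for U minus each lowest piece of U):
  |U|=1: {4}:1  {7}:1  {8}:1
  |U|=2: {3,4}:1  {4,7}:2  {4,8}:2  {6,7}:1  {7,8}:2
  |U|=3: {3,4,7}:3  {3,4,8}:3  {4,6,7}:3  {4,7,8}:6  {5,6,7}:1  {6,7,8}:3
  |U|=4: {2,3,4,8}:3  {3,4,6,7}:6  {3,4,7,8}:12  {4,5,6,7}:4  {4,6,7,8}:12  {5,6,7,8}:4
  |U|=5: {1,2,3,4,8}:3  {2,3,4,7,8}:15  {3,4,5,6,7}:10  {3,4,6,7,8}:30  {4,5,6,7,8}:20
  |U|=6: {0,1,2,3,4,8}:3  {1,2,3,4,7,8}:18  {2,3,4,6,7,8}:45  {3,4,5,6,7,8}:60
  |U|=7: {0,1,2,3,4,7,8}:21  {1,2,3,4,6,7,8}:63  {2,3,4,5,6,7,8}:105
  start at 0(e): 168
  start at 5(d): 84
sum over floor = 252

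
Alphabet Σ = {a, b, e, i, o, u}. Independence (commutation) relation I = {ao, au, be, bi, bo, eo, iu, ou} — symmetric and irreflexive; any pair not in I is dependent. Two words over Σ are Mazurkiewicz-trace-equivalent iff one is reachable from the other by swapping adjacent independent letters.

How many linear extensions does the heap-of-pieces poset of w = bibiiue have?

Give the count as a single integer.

piece 0:b — minimal
piece 1:i — minimal
piece 2:b rests on {0:b}
piece 3:i rests on {1:i}
piece 4:i rests on {3:i}
piece 5:u rests on {2:b}
piece 6:e rests on {4:i, 5:u}
minimal pieces: {0:b, 1:i}
ways to finish when only these pieces remain (= sum over removing one remaining piece with nothing left below it):
  1 left: {6}→1
  2 left: {4,6}→1  {5,6}→1
  3 left: {2,5,6}→1  {3,4,6}→1  {4,5,6}→2
  4 left: {0,2,5,6}→1  {1,3,4,6}→1  {2,4,5,6}→3  {3,4,5,6}→3
  5 left: {0,2,4,5,6}→4  {1,3,4,5,6}→4  {2,3,4,5,6}→6
  placing 0:b first → 10 extensions
  placing 1:i first → 10 extensions
total linear extensions = 20

20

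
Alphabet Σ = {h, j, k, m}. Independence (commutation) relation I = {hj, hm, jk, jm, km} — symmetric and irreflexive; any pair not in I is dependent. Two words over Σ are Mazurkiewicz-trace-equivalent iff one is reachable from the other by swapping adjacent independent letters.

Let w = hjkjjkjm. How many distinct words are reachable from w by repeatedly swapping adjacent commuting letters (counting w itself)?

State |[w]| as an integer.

280

drop 0:h onto floor
drop 1:j onto floor
drop 2:k onto {0:h}
drop 3:j onto {1:j}
drop 4:j onto {3:j}
drop 5:k onto {2:k}
drop 6:j onto {4:j}
drop 7:m onto floor
ground layer = {0:h, 1:j, 7:m}
drop-orders for the pieces not yet dropped (sum over which currently-grounded one goes next):
  1 to go: {5} 1  {6} 1  {7} 1
  2 to go: {2,5} 1  {4,6} 1  {5,6} 2  {5,7} 2  {6,7} 2
  3 to go: {0,2,5} 1  {2,5,6} 3  {2,5,7} 3  {3,4,6} 1  {4,5,6} 3  {4,6,7} 3  {5,6,7} 6
  4 to go: {0,2,5,6} 4  {0,2,5,7} 4  {1,3,4,6} 1  {2,4,5,6} 6  {2,5,6,7} 12  {3,4,5,6} 4  {3,4,6,7} 4  {4,5,6,7} 12
  5 to go: {0,2,4,5,6} 10  {0,2,5,6,7} 20  {1,3,4,5,6} 5  {1,3,4,6,7} 5  {2,3,4,5,6} 10  {2,4,5,6,7} 30  {3,4,5,6,7} 20
  6 to go: {0,2,3,4,5,6} 20  {0,2,4,5,6,7} 60  {1,2,3,4,5,6} 15  {1,3,4,5,6,7} 30  {2,3,4,5,6,7} 60
  if 0:h drops first: 105 orders
  if 1:j drops first: 140 orders
  if 7:m drops first: 35 orders
heap linearizations: 280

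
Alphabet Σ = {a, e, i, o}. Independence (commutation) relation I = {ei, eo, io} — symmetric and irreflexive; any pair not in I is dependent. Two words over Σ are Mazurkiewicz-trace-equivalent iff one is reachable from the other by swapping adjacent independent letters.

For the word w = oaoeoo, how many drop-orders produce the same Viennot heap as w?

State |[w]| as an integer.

4

0(o) covers ∅
1(a) covers 0:o
2(o) covers 1:a
3(e) covers 1:a
4(o) covers 2:o
5(o) covers 4:o
floor of heap: 0:o
completions by unplaced set U, small U first (add the entries for U minus each lowest piece of U):
  |U|=1: {3}:1  {5}:1
  |U|=2: {3,5}:2  {4,5}:1
  |U|=3: {2,4,5}:1  {3,4,5}:3
  |U|=4: {2,3,4,5}:4
  start at 0(o): 4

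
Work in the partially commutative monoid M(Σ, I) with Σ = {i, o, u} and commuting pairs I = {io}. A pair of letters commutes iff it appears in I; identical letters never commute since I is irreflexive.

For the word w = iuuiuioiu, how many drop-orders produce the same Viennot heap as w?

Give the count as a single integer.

0(i) covers ∅
1(u) covers 0:i
2(u) covers 1:u
3(i) covers 2:u
4(u) covers 3:i
5(i) covers 4:u
6(o) covers 4:u
7(i) covers 5:i
8(u) covers 6:o, 7:i
floor of heap: 0:i
completions by unplaced set U, small U first (add the entries for U minus each lowest piece of U):
  |U|=1: {8}:1
  |U|=2: {6,8}:1  {7,8}:1
  |U|=3: {5,7,8}:1  {6,7,8}:2
  |U|=4: {5,6,7,8}:3
  |U|=5: {4,5,6,7,8}:3
  |U|=6: {3,4,5,6,7,8}:3
  |U|=7: {2,3,4,5,6,7,8}:3
  start at 0(i): 3

3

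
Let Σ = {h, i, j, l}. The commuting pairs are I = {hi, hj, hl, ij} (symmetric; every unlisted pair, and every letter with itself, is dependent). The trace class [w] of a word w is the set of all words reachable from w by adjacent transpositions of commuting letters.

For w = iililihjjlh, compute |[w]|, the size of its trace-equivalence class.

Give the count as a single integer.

165

#0=i has no predecessor
#1=i depends on [0:i]
#2=l depends on [1:i]
#3=i depends on [2:l]
#4=l depends on [3:i]
#5=i depends on [4:l]
#6=h has no predecessor
#7=j depends on [4:l]
#8=j depends on [7:j]
#9=l depends on [5:i, 8:j]
#10=h depends on [6:h]
sources: [0:i, 6:h]
N(rest) = Σ N(rest − s) over sources s of rest; N(one piece) = 1:
  size 1 → [9]=1  [10]=1
  size 2 → [5,9]=1  [6,10]=1  [8,9]=1  [9,10]=2
  size 3 → [5,8,9]=2  [5,9,10]=3  [6,9,10]=3  [7,8,9]=1  [8,9,10]=3
  size 4 → [5,6,9,10]=6  [5,7,8,9]=3  [5,8,9,10]=8  [6,8,9,10]=6  [7,8,9,10]=4
  size 5 → [4,5,7,8,9]=3  [5,6,8,9,10]=20  [5,7,8,9,10]=15  [6,7,8,9,10]=10
  size 6 → [3,4,5,7,8,9]=3  [4,5,7,8,9,10]=18  [5,6,7,8,9,10]=45
  size 7 → [2,3,4,5,7,8,9]=3  [3,4,5,7,8,9,10]=21  [4,5,6,7,8,9,10]=63
  size 8 → [1,2,3,4,5,7,8,9]=3  [2,3,4,5,7,8,9,10]=24  [3,4,5,6,7,8,9,10]=84
  size 9 → [0,1,2,3,4,5,7,8,9]=3  [1,2,3,4,5,7,8,9,10]=27  [2,3,4,5,6,7,8,9,10]=108
  first=0(i) contributes 135
  first=6(h) contributes 30
|[w]| = 165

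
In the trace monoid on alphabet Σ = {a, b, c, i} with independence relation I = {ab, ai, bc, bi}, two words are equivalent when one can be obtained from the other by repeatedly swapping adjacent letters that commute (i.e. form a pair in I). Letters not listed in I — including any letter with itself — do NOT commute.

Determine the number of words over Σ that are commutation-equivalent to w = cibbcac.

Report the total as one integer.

drop 0:c onto floor
drop 1:i onto {0:c}
drop 2:b onto floor
drop 3:b onto {2:b}
drop 4:c onto {1:i}
drop 5:a onto {4:c}
drop 6:c onto {5:a}
ground layer = {0:c, 2:b}
drop-orders for the pieces not yet dropped (sum over which currently-grounded one goes next):
  1 to go: {3} 1  {6} 1
  2 to go: {2,3} 1  {3,6} 2  {5,6} 1
  3 to go: {2,3,6} 3  {3,5,6} 3  {4,5,6} 1
  4 to go: {1,4,5,6} 1  {2,3,5,6} 6  {3,4,5,6} 4
  5 to go: {0,1,4,5,6} 1  {1,3,4,5,6} 5  {2,3,4,5,6} 10
  if 0:c drops first: 15 orders
  if 2:b drops first: 6 orders
heap linearizations: 21

21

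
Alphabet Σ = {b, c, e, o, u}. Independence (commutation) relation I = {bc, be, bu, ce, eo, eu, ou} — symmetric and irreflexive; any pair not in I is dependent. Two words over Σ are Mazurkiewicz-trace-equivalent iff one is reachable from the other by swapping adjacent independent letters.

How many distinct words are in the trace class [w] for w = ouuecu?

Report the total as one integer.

18

0(o) covers ∅
1(u) covers ∅
2(u) covers 1:u
3(e) covers ∅
4(c) covers 0:o, 2:u
5(u) covers 4:c
floor of heap: 0:o, 1:u, 3:e
completions by unplaced set U, small U first (add the entries for U minus each lowest piece of U):
  |U|=1: {3}:1  {5}:1
  |U|=2: {3,5}:2  {4,5}:1
  |U|=3: {0,4,5}:1  {2,4,5}:1  {3,4,5}:3
  |U|=4: {0,2,4,5}:2  {0,3,4,5}:4  {1,2,4,5}:1  {2,3,4,5}:4
  start at 0(o): 5
  start at 1(u): 10
  start at 3(e): 3
sum over floor = 18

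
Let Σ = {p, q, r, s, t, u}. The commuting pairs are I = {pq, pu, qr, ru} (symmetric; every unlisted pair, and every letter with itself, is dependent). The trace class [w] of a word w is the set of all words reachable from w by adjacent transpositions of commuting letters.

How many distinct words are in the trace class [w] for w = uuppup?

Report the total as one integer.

20

drop 0:u onto floor
drop 1:u onto {0:u}
drop 2:p onto floor
drop 3:p onto {2:p}
drop 4:u onto {1:u}
drop 5:p onto {3:p}
ground layer = {0:u, 2:p}
drop-orders for the pieces not yet dropped (sum over which currently-grounded one goes next):
  1 to go: {4} 1  {5} 1
  2 to go: {1,4} 1  {3,5} 1  {4,5} 2
  3 to go: {0,1,4} 1  {1,4,5} 3  {2,3,5} 1  {3,4,5} 3
  4 to go: {0,1,4,5} 4  {1,3,4,5} 6  {2,3,4,5} 4
  if 0:u drops first: 10 orders
  if 2:p drops first: 10 orders
heap linearizations: 20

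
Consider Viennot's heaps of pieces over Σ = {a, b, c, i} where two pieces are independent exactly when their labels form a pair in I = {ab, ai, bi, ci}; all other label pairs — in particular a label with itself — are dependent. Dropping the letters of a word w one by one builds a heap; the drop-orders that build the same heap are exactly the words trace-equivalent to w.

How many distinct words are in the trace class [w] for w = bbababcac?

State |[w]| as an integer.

15

#0=b has no predecessor
#1=b depends on [0:b]
#2=a has no predecessor
#3=b depends on [1:b]
#4=a depends on [2:a]
#5=b depends on [3:b]
#6=c depends on [4:a, 5:b]
#7=a depends on [6:c]
#8=c depends on [7:a]
sources: [0:b, 2:a]
N(rest) = Σ N(rest − s) over sources s of rest; N(one piece) = 1:
  size 1 → [8]=1
  size 2 → [7,8]=1
  size 3 → [6,7,8]=1
  size 4 → [4,6,7,8]=1  [5,6,7,8]=1
  size 5 → [2,4,6,7,8]=1  [3,5,6,7,8]=1  [4,5,6,7,8]=2
  size 6 → [1,3,5,6,7,8]=1  [2,4,5,6,7,8]=3  [3,4,5,6,7,8]=3
  size 7 → [0,1,3,5,6,7,8]=1  [1,3,4,5,6,7,8]=4  [2,3,4,5,6,7,8]=6
  first=0(b) contributes 10
  first=2(a) contributes 5
|[w]| = 15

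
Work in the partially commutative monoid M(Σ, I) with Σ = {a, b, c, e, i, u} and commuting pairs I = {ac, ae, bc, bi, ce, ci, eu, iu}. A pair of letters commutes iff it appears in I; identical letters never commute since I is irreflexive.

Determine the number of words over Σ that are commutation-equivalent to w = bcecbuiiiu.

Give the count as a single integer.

drop 0:b onto floor
drop 1:c onto floor
drop 2:e onto {0:b}
drop 3:c onto {1:c}
drop 4:b onto {2:e}
drop 5:u onto {3:c, 4:b}
drop 6:i onto {2:e}
drop 7:i onto {6:i}
drop 8:i onto {7:i}
drop 9:u onto {5:u}
ground layer = {0:b, 1:c}
drop-orders for the pieces not yet dropped (sum over which currently-grounded one goes next):
  1 to go: {8} 1  {9} 1
  2 to go: {5,9} 1  {7,8} 1  {8,9} 2
  3 to go: {3,5,9} 1  {4,5,9} 1  {5,8,9} 3  {6,7,8} 1  {7,8,9} 3
  4 to go: {1,3,5,9} 1  {3,4,5,9} 2  {3,5,8,9} 4  {4,5,8,9} 4  {5,7,8,9} 6  {6,7,8,9} 4
  5 to go: {1,3,4,5,9} 3  {1,3,5,8,9} 5  {3,4,5,8,9} 10  {3,5,7,8,9} 10  {4,5,7,8,9} 10  {5,6,7,8,9} 10
  6 to go: {1,3,4,5,8,9} 18  {1,3,5,7,8,9} 15  {3,4,5,7,8,9} 30  {3,5,6,7,8,9} 20  {4,5,6,7,8,9} 20
  7 to go: {1,3,4,5,7,8,9} 63  {1,3,5,6,7,8,9} 35  {2,4,5,6,7,8,9} 20  {3,4,5,6,7,8,9} 70
  8 to go: {0,2,4,5,6,7,8,9} 20  {1,3,4,5,6,7,8,9} 168  {2,3,4,5,6,7,8,9} 90
  if 0:b drops first: 258 orders
  if 1:c drops first: 110 orders
heap linearizations: 368

368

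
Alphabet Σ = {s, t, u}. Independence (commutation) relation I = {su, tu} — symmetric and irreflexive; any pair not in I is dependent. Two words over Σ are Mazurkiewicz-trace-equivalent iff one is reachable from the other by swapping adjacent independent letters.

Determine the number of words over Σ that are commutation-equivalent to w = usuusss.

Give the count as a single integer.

35

0(u) covers ∅
1(s) covers ∅
2(u) covers 0:u
3(u) covers 2:u
4(s) covers 1:s
5(s) covers 4:s
6(s) covers 5:s
floor of heap: 0:u, 1:s
completions by unplaced set U, small U first (add the entries for U minus each lowest piece of U):
  |U|=1: {3}:1  {6}:1
  |U|=2: {2,3}:1  {3,6}:2  {5,6}:1
  |U|=3: {0,2,3}:1  {2,3,6}:3  {3,5,6}:3  {4,5,6}:1
  |U|=4: {0,2,3,6}:4  {1,4,5,6}:1  {2,3,5,6}:6  {3,4,5,6}:4
  |U|=5: {0,2,3,5,6}:10  {1,3,4,5,6}:5  {2,3,4,5,6}:10
  start at 0(u): 15
  start at 1(s): 20
sum over floor = 35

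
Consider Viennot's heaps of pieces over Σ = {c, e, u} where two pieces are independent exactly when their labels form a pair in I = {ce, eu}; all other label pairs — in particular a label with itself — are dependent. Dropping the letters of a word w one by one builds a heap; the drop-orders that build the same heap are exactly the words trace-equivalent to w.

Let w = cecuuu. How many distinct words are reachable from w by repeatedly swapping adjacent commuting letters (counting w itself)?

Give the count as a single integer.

6

0(c) covers ∅
1(e) covers ∅
2(c) covers 0:c
3(u) covers 2:c
4(u) covers 3:u
5(u) covers 4:u
floor of heap: 0:c, 1:e
completions by unplaced set U, small U first (add the entries for U minus each lowest piece of U):
  |U|=1: {1}:1  {5}:1
  |U|=2: {1,5}:2  {4,5}:1
  |U|=3: {1,4,5}:3  {3,4,5}:1
  |U|=4: {1,3,4,5}:4  {2,3,4,5}:1
  start at 0(c): 5
  start at 1(e): 1
sum over floor = 6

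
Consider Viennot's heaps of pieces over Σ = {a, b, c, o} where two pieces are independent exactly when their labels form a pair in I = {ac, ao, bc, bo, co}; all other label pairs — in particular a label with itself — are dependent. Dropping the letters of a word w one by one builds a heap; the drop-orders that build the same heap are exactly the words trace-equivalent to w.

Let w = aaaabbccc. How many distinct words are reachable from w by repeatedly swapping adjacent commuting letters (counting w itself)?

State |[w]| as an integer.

84

piece 0:a — minimal
piece 1:a rests on {0:a}
piece 2:a rests on {1:a}
piece 3:a rests on {2:a}
piece 4:b rests on {3:a}
piece 5:b rests on {4:b}
piece 6:c — minimal
piece 7:c rests on {6:c}
piece 8:c rests on {7:c}
minimal pieces: {0:a, 6:c}
ways to finish when only these pieces remain (= sum over removing one remaining piece with nothing left below it):
  1 left: {5}→1  {8}→1
  2 left: {4,5}→1  {5,8}→2  {7,8}→1
  3 left: {3,4,5}→1  {4,5,8}→3  {5,7,8}→3  {6,7,8}→1
  4 left: {2,3,4,5}→1  {3,4,5,8}→4  {4,5,7,8}→6  {5,6,7,8}→4
  5 left: {1,2,3,4,5}→1  {2,3,4,5,8}→5  {3,4,5,7,8}→10  {4,5,6,7,8}→10
  6 left: {0,1,2,3,4,5}→1  {1,2,3,4,5,8}→6  {2,3,4,5,7,8}→15  {3,4,5,6,7,8}→20
  7 left: {0,1,2,3,4,5,8}→7  {1,2,3,4,5,7,8}→21  {2,3,4,5,6,7,8}→35
  placing 0:a first → 56 extensions
  placing 6:c first → 28 extensions
total linear extensions = 84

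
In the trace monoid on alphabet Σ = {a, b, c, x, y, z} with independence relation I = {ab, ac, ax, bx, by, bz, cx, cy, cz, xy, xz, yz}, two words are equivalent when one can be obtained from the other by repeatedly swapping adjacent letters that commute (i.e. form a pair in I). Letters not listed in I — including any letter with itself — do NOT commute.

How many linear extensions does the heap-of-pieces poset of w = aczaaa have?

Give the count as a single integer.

6

0(a) covers ∅
1(c) covers ∅
2(z) covers 0:a
3(a) covers 2:z
4(a) covers 3:a
5(a) covers 4:a
floor of heap: 0:a, 1:c
completions by unplaced set U, small U first (add the entries for U minus each lowest piece of U):
  |U|=1: {1}:1  {5}:1
  |U|=2: {1,5}:2  {4,5}:1
  |U|=3: {1,4,5}:3  {3,4,5}:1
  |U|=4: {1,3,4,5}:4  {2,3,4,5}:1
  start at 0(a): 5
  start at 1(c): 1
sum over floor = 6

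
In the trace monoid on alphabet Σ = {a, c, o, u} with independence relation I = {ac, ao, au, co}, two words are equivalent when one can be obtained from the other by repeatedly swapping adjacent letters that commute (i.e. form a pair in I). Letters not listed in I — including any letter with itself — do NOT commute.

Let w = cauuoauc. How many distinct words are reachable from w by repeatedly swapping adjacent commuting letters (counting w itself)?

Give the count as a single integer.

0(c) covers ∅
1(a) covers ∅
2(u) covers 0:c
3(u) covers 2:u
4(o) covers 3:u
5(a) covers 1:a
6(u) covers 4:o
7(c) covers 6:u
floor of heap: 0:c, 1:a
completions by unplaced set U, small U first (add the entries for U minus each lowest piece of U):
  |U|=1: {5}:1  {7}:1
  |U|=2: {1,5}:1  {5,7}:2  {6,7}:1
  |U|=3: {1,5,7}:3  {4,6,7}:1  {5,6,7}:3
  |U|=4: {1,5,6,7}:6  {3,4,6,7}:1  {4,5,6,7}:4
  |U|=5: {1,4,5,6,7}:10  {2,3,4,6,7}:1  {3,4,5,6,7}:5
  |U|=6: {0,2,3,4,6,7}:1  {1,3,4,5,6,7}:15  {2,3,4,5,6,7}:6
  start at 0(c): 21
  start at 1(a): 7
sum over floor = 28

28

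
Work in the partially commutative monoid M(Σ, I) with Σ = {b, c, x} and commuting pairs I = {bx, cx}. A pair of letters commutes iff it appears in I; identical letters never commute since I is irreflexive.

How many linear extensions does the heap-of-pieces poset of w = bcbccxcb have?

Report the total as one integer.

8

drop 0:b onto floor
drop 1:c onto {0:b}
drop 2:b onto {1:c}
drop 3:c onto {2:b}
drop 4:c onto {3:c}
drop 5:x onto floor
drop 6:c onto {4:c}
drop 7:b onto {6:c}
ground layer = {0:b, 5:x}
drop-orders for the pieces not yet dropped (sum over which currently-grounded one goes next):
  1 to go: {5} 1  {7} 1
  2 to go: {5,7} 2  {6,7} 1
  3 to go: {4,6,7} 1  {5,6,7} 3
  4 to go: {3,4,6,7} 1  {4,5,6,7} 4
  5 to go: {2,3,4,6,7} 1  {3,4,5,6,7} 5
  6 to go: {1,2,3,4,6,7} 1  {2,3,4,5,6,7} 6
  if 0:b drops first: 7 orders
  if 5:x drops first: 1 orders
heap linearizations: 8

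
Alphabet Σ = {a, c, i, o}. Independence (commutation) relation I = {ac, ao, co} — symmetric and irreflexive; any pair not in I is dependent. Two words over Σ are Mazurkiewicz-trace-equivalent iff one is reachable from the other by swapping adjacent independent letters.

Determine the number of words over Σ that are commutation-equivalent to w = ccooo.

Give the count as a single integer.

piece 0:c — minimal
piece 1:c rests on {0:c}
piece 2:o — minimal
piece 3:o rests on {2:o}
piece 4:o rests on {3:o}
minimal pieces: {0:c, 2:o}
ways to finish when only these pieces remain (= sum over removing one remaining piece with nothing left below it):
  1 left: {1}→1  {4}→1
  2 left: {0,1}→1  {1,4}→2  {3,4}→1
  3 left: {0,1,4}→3  {1,3,4}→3  {2,3,4}→1
  placing 0:c first → 4 extensions
  placing 2:o first → 6 extensions
total linear extensions = 10

10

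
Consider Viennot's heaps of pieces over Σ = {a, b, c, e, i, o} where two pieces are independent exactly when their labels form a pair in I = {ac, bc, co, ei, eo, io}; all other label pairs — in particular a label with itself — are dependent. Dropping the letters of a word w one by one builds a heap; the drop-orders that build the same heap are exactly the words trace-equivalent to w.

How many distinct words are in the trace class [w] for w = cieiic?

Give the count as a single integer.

#0=c has no predecessor
#1=i depends on [0:c]
#2=e depends on [0:c]
#3=i depends on [1:i]
#4=i depends on [3:i]
#5=c depends on [2:e, 4:i]
sources: [0:c]
N(rest) = Σ N(rest − s) over sources s of rest; N(one piece) = 1:
  size 1 → [5]=1
  size 2 → [2,5]=1  [4,5]=1
  size 3 → [2,4,5]=2  [3,4,5]=1
  size 4 → [1,3,4,5]=1  [2,3,4,5]=3
  first=0(c) contributes 4

4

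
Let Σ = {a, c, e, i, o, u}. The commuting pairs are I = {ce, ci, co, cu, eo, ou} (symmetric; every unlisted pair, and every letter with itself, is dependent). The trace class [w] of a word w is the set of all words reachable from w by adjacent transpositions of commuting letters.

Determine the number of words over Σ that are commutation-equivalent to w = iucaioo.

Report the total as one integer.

drop 0:i onto floor
drop 1:u onto {0:i}
drop 2:c onto floor
drop 3:a onto {1:u, 2:c}
drop 4:i onto {3:a}
drop 5:o onto {4:i}
drop 6:o onto {5:o}
ground layer = {0:i, 2:c}
drop-orders for the pieces not yet dropped (sum over which currently-grounded one goes next):
  1 to go: {6} 1
  2 to go: {5,6} 1
  3 to go: {4,5,6} 1
  4 to go: {3,4,5,6} 1
  5 to go: {1,3,4,5,6} 1  {2,3,4,5,6} 1
  if 0:i drops first: 2 orders
  if 2:c drops first: 1 orders
heap linearizations: 3

3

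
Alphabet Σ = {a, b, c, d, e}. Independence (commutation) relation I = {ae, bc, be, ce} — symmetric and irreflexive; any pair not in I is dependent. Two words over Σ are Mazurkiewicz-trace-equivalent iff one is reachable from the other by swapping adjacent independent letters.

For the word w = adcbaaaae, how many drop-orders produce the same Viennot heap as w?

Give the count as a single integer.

0(a) covers ∅
1(d) covers 0:a
2(c) covers 1:d
3(b) covers 1:d
4(a) covers 2:c, 3:b
5(a) covers 4:a
6(a) covers 5:a
7(a) covers 6:a
8(e) covers 1:d
floor of heap: 0:a
completions by unplaced set U, small U first (add the entries for U minus each lowest piece of U):
  |U|=1: {7}:1  {8}:1
  |U|=2: {6,7}:1  {7,8}:2
  |U|=3: {5,6,7}:1  {6,7,8}:3
  |U|=4: {4,5,6,7}:1  {5,6,7,8}:4
  |U|=5: {2,4,5,6,7}:1  {3,4,5,6,7}:1  {4,5,6,7,8}:5
  |U|=6: {2,3,4,5,6,7}:2  {2,4,5,6,7,8}:6  {3,4,5,6,7,8}:6
  |U|=7: {2,3,4,5,6,7,8}:14
  start at 0(a): 14

14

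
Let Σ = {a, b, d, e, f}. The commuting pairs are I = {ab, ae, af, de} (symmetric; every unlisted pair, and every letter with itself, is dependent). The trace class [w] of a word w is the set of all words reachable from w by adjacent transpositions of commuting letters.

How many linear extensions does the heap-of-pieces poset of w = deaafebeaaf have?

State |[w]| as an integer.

piece 0:d — minimal
piece 1:e — minimal
piece 2:a rests on {0:d}
piece 3:a rests on {2:a}
piece 4:f rests on {0:d, 1:e}
piece 5:e rests on {4:f}
piece 6:b rests on {5:e}
piece 7:e rests on {6:b}
piece 8:a rests on {3:a}
piece 9:a rests on {8:a}
piece 10:f rests on {7:e}
minimal pieces: {0:d, 1:e}
ways to finish when only these pieces remain (= sum over removing one remaining piece with nothing left below it):
  1 left: {9}→1  {10}→1
  2 left: {7,10}→1  {8,9}→1  {9,10}→2
  3 left: {3,8,9}→1  {6,7,10}→1  {7,9,10}→3  {8,9,10}→3
  4 left: {2,3,8,9}→1  {3,8,9,10}→4  {5,6,7,10}→1  {6,7,9,10}→4  {7,8,9,10}→6
  5 left: {2,3,8,9,10}→5  {3,7,8,9,10}→10  {4,5,6,7,10}→1  {5,6,7,9,10}→5  {6,7,8,9,10}→10
  6 left: {1,4,5,6,7,10}→1  {2,3,7,8,9,10}→15  {3,6,7,8,9,10}→20  {4,5,6,7,9,10}→6  {5,6,7,8,9,10}→15
  7 left: {1,4,5,6,7,9,10}→7  {2,3,6,7,8,9,10}→35  {3,5,6,7,8,9,10}→35  {4,5,6,7,8,9,10}→21
  8 left: {1,4,5,6,7,8,9,10}→28  {2,3,5,6,7,8,9,10}→70  {3,4,5,6,7,8,9,10}→56
  9 left: {1,3,4,5,6,7,8,9,10}→84  {2,3,4,5,6,7,8,9,10}→126
  placing 0:d first → 210 extensions
  placing 1:e first → 126 extensions
total linear extensions = 336

336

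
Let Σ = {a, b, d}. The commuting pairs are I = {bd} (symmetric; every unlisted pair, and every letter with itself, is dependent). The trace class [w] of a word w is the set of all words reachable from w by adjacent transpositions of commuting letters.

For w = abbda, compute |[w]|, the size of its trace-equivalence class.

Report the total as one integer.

drop 0:a onto floor
drop 1:b onto {0:a}
drop 2:b onto {1:b}
drop 3:d onto {0:a}
drop 4:a onto {2:b, 3:d}
ground layer = {0:a}
drop-orders for the pieces not yet dropped (sum over which currently-grounded one goes next):
  1 to go: {4} 1
  2 to go: {2,4} 1  {3,4} 1
  3 to go: {1,2,4} 1  {2,3,4} 2
  if 0:a drops first: 3 orders

3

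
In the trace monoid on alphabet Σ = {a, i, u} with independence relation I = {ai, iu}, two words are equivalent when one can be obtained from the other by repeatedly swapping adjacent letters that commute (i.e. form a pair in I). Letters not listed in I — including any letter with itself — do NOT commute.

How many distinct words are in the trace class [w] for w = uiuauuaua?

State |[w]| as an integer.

drop 0:u onto floor
drop 1:i onto floor
drop 2:u onto {0:u}
drop 3:a onto {2:u}
drop 4:u onto {3:a}
drop 5:u onto {4:u}
drop 6:a onto {5:u}
drop 7:u onto {6:a}
drop 8:a onto {7:u}
ground layer = {0:u, 1:i}
drop-orders for the pieces not yet dropped (sum over which currently-grounded one goes next):
  1 to go: {1} 1  {8} 1
  2 to go: {1,8} 2  {7,8} 1
  3 to go: {1,7,8} 3  {6,7,8} 1
  4 to go: {1,6,7,8} 4  {5,6,7,8} 1
  5 to go: {1,5,6,7,8} 5  {4,5,6,7,8} 1
  6 to go: {1,4,5,6,7,8} 6  {3,4,5,6,7,8} 1
  7 to go: {1,3,4,5,6,7,8} 7  {2,3,4,5,6,7,8} 1
  if 0:u drops first: 8 orders
  if 1:i drops first: 1 orders
heap linearizations: 9

9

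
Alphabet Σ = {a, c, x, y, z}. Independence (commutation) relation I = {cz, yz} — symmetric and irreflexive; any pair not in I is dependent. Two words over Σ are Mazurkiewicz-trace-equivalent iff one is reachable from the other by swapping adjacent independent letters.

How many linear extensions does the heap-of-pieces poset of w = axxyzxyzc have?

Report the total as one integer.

6

#0=a has no predecessor
#1=x depends on [0:a]
#2=x depends on [1:x]
#3=y depends on [2:x]
#4=z depends on [2:x]
#5=x depends on [3:y, 4:z]
#6=y depends on [5:x]
#7=z depends on [5:x]
#8=c depends on [6:y]
sources: [0:a]
N(rest) = Σ N(rest − s) over sources s of rest; N(one piece) = 1:
  size 1 → [7]=1  [8]=1
  size 2 → [6,8]=1  [7,8]=2
  size 3 → [6,7,8]=3
  size 4 → [5,6,7,8]=3
  size 5 → [3,5,6,7,8]=3  [4,5,6,7,8]=3
  size 6 → [3,4,5,6,7,8]=6
  size 7 → [2,3,4,5,6,7,8]=6
  first=0(a) contributes 6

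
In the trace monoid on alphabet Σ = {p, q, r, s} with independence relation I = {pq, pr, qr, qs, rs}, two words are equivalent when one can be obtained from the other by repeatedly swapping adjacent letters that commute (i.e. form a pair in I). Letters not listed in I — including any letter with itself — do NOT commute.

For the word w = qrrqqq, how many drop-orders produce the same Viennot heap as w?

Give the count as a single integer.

#0=q has no predecessor
#1=r has no predecessor
#2=r depends on [1:r]
#3=q depends on [0:q]
#4=q depends on [3:q]
#5=q depends on [4:q]
sources: [0:q, 1:r]
N(rest) = Σ N(rest − s) over sources s of rest; N(one piece) = 1:
  size 1 → [2]=1  [5]=1
  size 2 → [1,2]=1  [2,5]=2  [4,5]=1
  size 3 → [1,2,5]=3  [2,4,5]=3  [3,4,5]=1
  size 4 → [0,3,4,5]=1  [1,2,4,5]=6  [2,3,4,5]=4
  first=0(q) contributes 10
  first=1(r) contributes 5
|[w]| = 15

15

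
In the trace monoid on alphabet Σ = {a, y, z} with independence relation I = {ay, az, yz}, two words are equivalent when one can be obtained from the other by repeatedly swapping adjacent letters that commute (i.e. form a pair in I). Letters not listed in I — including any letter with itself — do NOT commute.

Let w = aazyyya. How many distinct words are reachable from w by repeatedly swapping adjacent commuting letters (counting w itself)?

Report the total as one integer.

0(a) covers ∅
1(a) covers 0:a
2(z) covers ∅
3(y) covers ∅
4(y) covers 3:y
5(y) covers 4:y
6(a) covers 1:a
floor of heap: 0:a, 2:z, 3:y
completions by unplaced set U, small U first (add the entries for U minus each lowest piece of U):
  |U|=1: {2}:1  {5}:1  {6}:1
  |U|=2: {1,6}:1  {2,5}:2  {2,6}:2  {4,5}:1  {5,6}:2
  |U|=3: {0,1,6}:1  {1,2,6}:3  {1,5,6}:3  {2,4,5}:3  {2,5,6}:6  {3,4,5}:1  {4,5,6}:3
  |U|=4: {0,1,2,6}:4  {0,1,5,6}:4  {1,2,5,6}:12  {1,4,5,6}:6  {2,3,4,5}:4  {2,4,5,6}:12  {3,4,5,6}:4
  |U|=5: {0,1,2,5,6}:20  {0,1,4,5,6}:10  {1,2,4,5,6}:30  {1,3,4,5,6}:10  {2,3,4,5,6}:20
  start at 0(a): 60
  start at 2(z): 20
  start at 3(y): 60
sum over floor = 140

140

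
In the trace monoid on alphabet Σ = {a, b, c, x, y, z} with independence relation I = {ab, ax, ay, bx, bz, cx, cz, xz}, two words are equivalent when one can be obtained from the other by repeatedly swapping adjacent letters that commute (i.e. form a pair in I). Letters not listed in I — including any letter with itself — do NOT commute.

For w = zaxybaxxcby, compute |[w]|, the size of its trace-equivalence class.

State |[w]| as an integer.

256

piece 0:z — minimal
piece 1:a rests on {0:z}
piece 2:x — minimal
piece 3:y rests on {0:z, 2:x}
piece 4:b rests on {3:y}
piece 5:a rests on {1:a}
piece 6:x rests on {3:y}
piece 7:x rests on {6:x}
piece 8:c rests on {4:b, 5:a}
piece 9:b rests on {8:c}
piece 10:y rests on {7:x, 9:b}
minimal pieces: {0:z, 2:x}
ways to finish when only these pieces remain (= sum over removing one remaining piece with nothing left below it):
  1 left: {10}→1
  2 left: {7,10}→1  {9,10}→1
  3 left: {6,7,10}→1  {7,9,10}→2  {8,9,10}→1
  4 left: {4,8,9,10}→1  {5,8,9,10}→1  {6,7,9,10}→3  {7,8,9,10}→3
  5 left: {1,5,8,9,10}→1  {4,5,8,9,10}→2  {4,7,8,9,10}→4  {5,7,8,9,10}→4  {6,7,8,9,10}→6
  6 left: {1,4,5,8,9,10}→3  {1,5,7,8,9,10}→5  {4,5,7,8,9,10}→10  {4,6,7,8,9,10}→10  {5,6,7,8,9,10}→10
  7 left: {1,4,5,7,8,9,10}→18  {1,5,6,7,8,9,10}→15  {3,4,6,7,8,9,10}→10  {4,5,6,7,8,9,10}→30
  8 left: {1,4,5,6,7,8,9,10}→63  {2,3,4,6,7,8,9,10}→10  {3,4,5,6,7,8,9,10}→40
  9 left: {1,3,4,5,6,7,8,9,10}→103  {2,3,4,5,6,7,8,9,10}→50
  placing 0:z first → 153 extensions
  placing 2:x first → 103 extensions
total linear extensions = 256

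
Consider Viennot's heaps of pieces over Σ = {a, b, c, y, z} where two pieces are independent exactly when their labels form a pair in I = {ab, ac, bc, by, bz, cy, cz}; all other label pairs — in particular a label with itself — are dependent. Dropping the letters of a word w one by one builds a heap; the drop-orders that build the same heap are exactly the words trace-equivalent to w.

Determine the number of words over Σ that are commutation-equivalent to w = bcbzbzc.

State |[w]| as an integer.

210

0(b) covers ∅
1(c) covers ∅
2(b) covers 0:b
3(z) covers ∅
4(b) covers 2:b
5(z) covers 3:z
6(c) covers 1:c
floor of heap: 0:b, 1:c, 3:z
completions by unplaced set U, small U first (add the entries for U minus each lowest piece of U):
  |U|=1: {4}:1  {5}:1  {6}:1
  |U|=2: {1,6}:1  {2,4}:1  {3,5}:1  {4,5}:2  {4,6}:2  {5,6}:2
  |U|=3: {0,2,4}:1  {1,4,6}:3  {1,5,6}:3  {2,4,5}:3  {2,4,6}:3  {3,4,5}:3  {3,5,6}:3  {4,5,6}:6
  |U|=4: {0,2,4,5}:4  {0,2,4,6}:4  {1,2,4,6}:6  {1,3,5,6}:6  {1,4,5,6}:12  {2,3,4,5}:6  {2,4,5,6}:12  {3,4,5,6}:12
  |U|=5: {0,1,2,4,6}:10  {0,2,3,4,5}:10  {0,2,4,5,6}:20  {1,2,4,5,6}:30  {1,3,4,5,6}:30  {2,3,4,5,6}:30
  start at 0(b): 90
  start at 1(c): 60
  start at 3(z): 60
sum over floor = 210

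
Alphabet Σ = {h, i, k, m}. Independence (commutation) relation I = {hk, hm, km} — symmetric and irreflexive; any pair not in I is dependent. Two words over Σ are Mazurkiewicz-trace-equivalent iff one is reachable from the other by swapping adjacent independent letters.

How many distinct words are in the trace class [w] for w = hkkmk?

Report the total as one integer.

piece 0:h — minimal
piece 1:k — minimal
piece 2:k rests on {1:k}
piece 3:m — minimal
piece 4:k rests on {2:k}
minimal pieces: {0:h, 1:k, 3:m}
ways to finish when only these pieces remain (= sum over removing one remaining piece with nothing left below it):
  1 left: {0}→1  {3}→1  {4}→1
  2 left: {0,3}→2  {0,4}→2  {2,4}→1  {3,4}→2
  3 left: {0,2,4}→3  {0,3,4}→6  {1,2,4}→1  {2,3,4}→3
  placing 0:h first → 4 extensions
  placing 1:k first → 12 extensions
  placing 3:m first → 4 extensions
total linear extensions = 20

20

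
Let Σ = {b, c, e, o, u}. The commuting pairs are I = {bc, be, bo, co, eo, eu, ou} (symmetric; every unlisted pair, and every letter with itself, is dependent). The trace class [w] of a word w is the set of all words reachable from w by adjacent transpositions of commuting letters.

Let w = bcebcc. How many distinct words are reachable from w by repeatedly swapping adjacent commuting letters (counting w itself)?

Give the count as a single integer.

15

drop 0:b onto floor
drop 1:c onto floor
drop 2:e onto {1:c}
drop 3:b onto {0:b}
drop 4:c onto {2:e}
drop 5:c onto {4:c}
ground layer = {0:b, 1:c}
drop-orders for the pieces not yet dropped (sum over which currently-grounded one goes next):
  1 to go: {3} 1  {5} 1
  2 to go: {0,3} 1  {3,5} 2  {4,5} 1
  3 to go: {0,3,5} 3  {2,4,5} 1  {3,4,5} 3
  4 to go: {0,3,4,5} 6  {1,2,4,5} 1  {2,3,4,5} 4
  if 0:b drops first: 5 orders
  if 1:c drops first: 10 orders
heap linearizations: 15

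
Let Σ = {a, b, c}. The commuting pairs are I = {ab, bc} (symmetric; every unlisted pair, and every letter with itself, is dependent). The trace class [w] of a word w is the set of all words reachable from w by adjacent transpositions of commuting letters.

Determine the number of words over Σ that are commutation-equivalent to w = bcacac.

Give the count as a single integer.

piece 0:b — minimal
piece 1:c — minimal
piece 2:a rests on {1:c}
piece 3:c rests on {2:a}
piece 4:a rests on {3:c}
piece 5:c rests on {4:a}
minimal pieces: {0:b, 1:c}
ways to finish when only these pieces remain (= sum over removing one remaining piece with nothing left below it):
  1 left: {0}→1  {5}→1
  2 left: {0,5}→2  {4,5}→1
  3 left: {0,4,5}→3  {3,4,5}→1
  4 left: {0,3,4,5}→4  {2,3,4,5}→1
  placing 0:b first → 1 extensions
  placing 1:c first → 5 extensions
total linear extensions = 6

6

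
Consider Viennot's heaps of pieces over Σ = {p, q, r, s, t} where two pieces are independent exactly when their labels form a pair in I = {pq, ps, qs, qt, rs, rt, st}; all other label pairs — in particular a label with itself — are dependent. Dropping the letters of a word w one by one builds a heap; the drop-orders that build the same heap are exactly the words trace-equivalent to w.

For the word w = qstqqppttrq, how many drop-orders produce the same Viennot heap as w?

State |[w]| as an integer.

0(q) covers ∅
1(s) covers ∅
2(t) covers ∅
3(q) covers 0:q
4(q) covers 3:q
5(p) covers 2:t
6(p) covers 5:p
7(t) covers 6:p
8(t) covers 7:t
9(r) covers 4:q, 6:p
10(q) covers 9:r
floor of heap: 0:q, 1:s, 2:t
completions by unplaced set U, small U first (add the entries for U minus each lowest piece of U):
  |U|=1: {1}:1  {8}:1  {10}:1
  |U|=2: {1,8}:2  {1,10}:2  {7,8}:1  {8,10}:2  {9,10}:1
  |U|=3: {1,7,8}:3  {1,8,10}:6  {1,9,10}:3  {4,9,10}:1  {7,8,10}:3  {8,9,10}:3
  |U|=4: {1,4,9,10}:4  {1,7,8,10}:12  {1,8,9,10}:12  {3,4,9,10}:1  {4,8,9,10}:4  {7,8,9,10}:6
  |U|=5: {0,3,4,9,10}:1  {1,3,4,9,10}:5  {1,4,8,9,10}:20  {1,7,8,9,10}:30  {3,4,8,9,10}:5  {4,7,8,9,10}:10  {6,7,8,9,10}:6
  |U|=6: {0,1,3,4,9,10}:6  {0,3,4,8,9,10}:6  {1,3,4,8,9,10}:30  {1,4,7,8,9,10}:60  {1,6,7,8,9,10}:36  {3,4,7,8,9,10}:15  {4,6,7,8,9,10}:16  {5,6,7,8,9,10}:6
  |U|=7: {0,1,3,4,8,9,10}:42  {0,3,4,7,8,9,10}:21  {1,3,4,7,8,9,10}:105  {1,4,6,7,8,9,10}:112  {1,5,6,7,8,9,10}:42  {2,5,6,7,8,9,10}:6  {3,4,6,7,8,9,10}:31  {4,5,6,7,8,9,10}:22
  |U|=8: {0,1,3,4,7,8,9,10}:168  {0,3,4,6,7,8,9,10}:52  {1,2,5,6,7,8,9,10}:48  {1,3,4,6,7,8,9,10}:248  {1,4,5,6,7,8,9,10}:176  {2,4,5,6,7,8,9,10}:28  {3,4,5,6,7,8,9,10}:53
  |U|=9: {0,1,3,4,6,7,8,9,10}:468  {0,3,4,5,6,7,8,9,10}:105  {1,2,4,5,6,7,8,9,10}:252  {1,3,4,5,6,7,8,9,10}:477  {2,3,4,5,6,7,8,9,10}:81
  start at 0(q): 810
  start at 1(s): 186
  start at 2(t): 1050
sum over floor = 2046

2046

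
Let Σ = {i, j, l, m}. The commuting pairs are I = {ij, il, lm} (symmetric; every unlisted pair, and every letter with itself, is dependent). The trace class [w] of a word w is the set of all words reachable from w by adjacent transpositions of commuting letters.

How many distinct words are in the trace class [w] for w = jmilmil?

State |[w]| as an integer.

piece 0:j — minimal
piece 1:m rests on {0:j}
piece 2:i rests on {1:m}
piece 3:l rests on {0:j}
piece 4:m rests on {2:i}
piece 5:i rests on {4:m}
piece 6:l rests on {3:l}
minimal pieces: {0:j}
ways to finish when only these pieces remain (= sum over removing one remaining piece with nothing left below it):
  1 left: {5}→1  {6}→1
  2 left: {3,6}→1  {4,5}→1  {5,6}→2
  3 left: {2,4,5}→1  {3,5,6}→3  {4,5,6}→3
  4 left: {1,2,4,5}→1  {2,4,5,6}→4  {3,4,5,6}→6
  5 left: {1,2,4,5,6}→5  {2,3,4,5,6}→10
  placing 0:j first → 15 extensions

15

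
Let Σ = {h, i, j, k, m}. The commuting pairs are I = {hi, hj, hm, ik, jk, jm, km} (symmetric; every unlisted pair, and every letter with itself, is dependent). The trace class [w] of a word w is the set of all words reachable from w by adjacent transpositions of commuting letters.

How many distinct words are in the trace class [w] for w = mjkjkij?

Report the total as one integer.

63

piece 0:m — minimal
piece 1:j — minimal
piece 2:k — minimal
piece 3:j rests on {1:j}
piece 4:k rests on {2:k}
piece 5:i rests on {0:m, 3:j}
piece 6:j rests on {5:i}
minimal pieces: {0:m, 1:j, 2:k}
ways to finish when only these pieces remain (= sum over removing one remaining piece with nothing left below it):
  1 left: {4}→1  {6}→1
  2 left: {2,4}→1  {4,6}→2  {5,6}→1
  3 left: {0,5,6}→1  {2,4,6}→3  {3,5,6}→1  {4,5,6}→3
  4 left: {0,3,5,6}→2  {0,4,5,6}→4  {1,3,5,6}→1  {2,4,5,6}→6  {3,4,5,6}→4
  5 left: {0,1,3,5,6}→3  {0,2,4,5,6}→10  {0,3,4,5,6}→10  {1,3,4,5,6}→5  {2,3,4,5,6}→10
  placing 0:m first → 15 extensions
  placing 1:j first → 30 extensions
  placing 2:k first → 18 extensions
total linear extensions = 63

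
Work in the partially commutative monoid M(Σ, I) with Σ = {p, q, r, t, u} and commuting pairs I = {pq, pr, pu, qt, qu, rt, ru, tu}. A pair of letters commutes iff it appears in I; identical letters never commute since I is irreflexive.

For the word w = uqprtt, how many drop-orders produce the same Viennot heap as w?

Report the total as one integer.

drop 0:u onto floor
drop 1:q onto floor
drop 2:p onto floor
drop 3:r onto {1:q}
drop 4:t onto {2:p}
drop 5:t onto {4:t}
ground layer = {0:u, 1:q, 2:p}
drop-orders for the pieces not yet dropped (sum over which currently-grounded one goes next):
  1 to go: {0} 1  {3} 1  {5} 1
  2 to go: {0,3} 2  {0,5} 2  {1,3} 1  {3,5} 2  {4,5} 1
  3 to go: {0,1,3} 3  {0,3,5} 6  {0,4,5} 3  {1,3,5} 3  {2,4,5} 1  {3,4,5} 3
  4 to go: {0,1,3,5} 12  {0,2,4,5} 4  {0,3,4,5} 12  {1,3,4,5} 6  {2,3,4,5} 4
  if 0:u drops first: 10 orders
  if 1:q drops first: 20 orders
  if 2:p drops first: 30 orders
heap linearizations: 60

60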